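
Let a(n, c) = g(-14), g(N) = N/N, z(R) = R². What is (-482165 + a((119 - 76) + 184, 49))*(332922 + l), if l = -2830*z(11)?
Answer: 4584415312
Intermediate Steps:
g(N) = 1
l = -342430 (l = -2830*11² = -2830*121 = -342430)
a(n, c) = 1
(-482165 + a((119 - 76) + 184, 49))*(332922 + l) = (-482165 + 1)*(332922 - 342430) = -482164*(-9508) = 4584415312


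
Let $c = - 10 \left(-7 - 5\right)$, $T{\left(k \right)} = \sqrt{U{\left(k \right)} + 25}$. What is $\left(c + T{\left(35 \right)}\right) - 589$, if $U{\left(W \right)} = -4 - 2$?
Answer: $-469 + \sqrt{19} \approx -464.64$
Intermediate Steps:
$U{\left(W \right)} = -6$ ($U{\left(W \right)} = -4 - 2 = -6$)
$T{\left(k \right)} = \sqrt{19}$ ($T{\left(k \right)} = \sqrt{-6 + 25} = \sqrt{19}$)
$c = 120$ ($c = \left(-10\right) \left(-12\right) = 120$)
$\left(c + T{\left(35 \right)}\right) - 589 = \left(120 + \sqrt{19}\right) - 589 = -469 + \sqrt{19}$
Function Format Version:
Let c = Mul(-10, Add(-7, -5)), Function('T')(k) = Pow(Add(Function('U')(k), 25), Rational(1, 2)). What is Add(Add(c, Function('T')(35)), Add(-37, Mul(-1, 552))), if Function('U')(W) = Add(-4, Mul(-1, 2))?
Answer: Add(-469, Pow(19, Rational(1, 2))) ≈ -464.64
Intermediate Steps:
Function('U')(W) = -6 (Function('U')(W) = Add(-4, -2) = -6)
Function('T')(k) = Pow(19, Rational(1, 2)) (Function('T')(k) = Pow(Add(-6, 25), Rational(1, 2)) = Pow(19, Rational(1, 2)))
c = 120 (c = Mul(-10, -12) = 120)
Add(Add(c, Function('T')(35)), Add(-37, Mul(-1, 552))) = Add(Add(120, Pow(19, Rational(1, 2))), Add(-37, Mul(-1, 552))) = Add(Add(120, Pow(19, Rational(1, 2))), Add(-37, -552)) = Add(Add(120, Pow(19, Rational(1, 2))), -589) = Add(-469, Pow(19, Rational(1, 2)))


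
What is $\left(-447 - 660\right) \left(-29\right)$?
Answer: $32103$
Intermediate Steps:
$\left(-447 - 660\right) \left(-29\right) = \left(-1107\right) \left(-29\right) = 32103$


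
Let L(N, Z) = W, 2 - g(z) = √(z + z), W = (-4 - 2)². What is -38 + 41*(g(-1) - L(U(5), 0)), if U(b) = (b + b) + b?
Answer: -1432 - 41*I*√2 ≈ -1432.0 - 57.983*I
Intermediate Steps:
U(b) = 3*b (U(b) = 2*b + b = 3*b)
W = 36 (W = (-6)² = 36)
g(z) = 2 - √2*√z (g(z) = 2 - √(z + z) = 2 - √(2*z) = 2 - √2*√z)
L(N, Z) = 36
-38 + 41*(g(-1) - L(U(5), 0)) = -38 + 41*((2 - √2*√(-1)) - 1*36) = -38 + 41*((2 - √2*I) - 36) = -38 + 41*((2 - I*√2) - 36) = -38 + 41*(-34 - I*√2) = -38 + (-1394 - 41*I*√2) = -1432 - 41*I*√2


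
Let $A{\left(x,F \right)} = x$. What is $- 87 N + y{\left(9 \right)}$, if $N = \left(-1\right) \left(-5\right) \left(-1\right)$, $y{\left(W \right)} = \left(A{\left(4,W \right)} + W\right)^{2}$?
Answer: $604$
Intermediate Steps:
$y{\left(W \right)} = \left(4 + W\right)^{2}$
$N = -5$ ($N = 5 \left(-1\right) = -5$)
$- 87 N + y{\left(9 \right)} = \left(-87\right) \left(-5\right) + \left(4 + 9\right)^{2} = 435 + 13^{2} = 435 + 169 = 604$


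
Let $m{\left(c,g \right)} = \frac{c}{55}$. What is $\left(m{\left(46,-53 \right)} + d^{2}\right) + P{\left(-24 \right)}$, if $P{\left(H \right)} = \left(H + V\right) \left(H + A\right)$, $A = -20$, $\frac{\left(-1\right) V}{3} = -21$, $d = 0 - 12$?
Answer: $- \frac{86414}{55} \approx -1571.2$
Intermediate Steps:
$d = -12$ ($d = 0 - 12 = -12$)
$V = 63$ ($V = \left(-3\right) \left(-21\right) = 63$)
$m{\left(c,g \right)} = \frac{c}{55}$ ($m{\left(c,g \right)} = c \frac{1}{55} = \frac{c}{55}$)
$P{\left(H \right)} = \left(-20 + H\right) \left(63 + H\right)$ ($P{\left(H \right)} = \left(H + 63\right) \left(H - 20\right) = \left(63 + H\right) \left(-20 + H\right) = \left(-20 + H\right) \left(63 + H\right)$)
$\left(m{\left(46,-53 \right)} + d^{2}\right) + P{\left(-24 \right)} = \left(\frac{1}{55} \cdot 46 + \left(-12\right)^{2}\right) + \left(-1260 + \left(-24\right)^{2} + 43 \left(-24\right)\right) = \left(\frac{46}{55} + 144\right) - 1716 = \frac{7966}{55} - 1716 = - \frac{86414}{55}$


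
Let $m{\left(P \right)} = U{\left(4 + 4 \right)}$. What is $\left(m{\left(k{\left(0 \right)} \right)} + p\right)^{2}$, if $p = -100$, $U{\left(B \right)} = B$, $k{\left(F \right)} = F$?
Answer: $8464$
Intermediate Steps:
$m{\left(P \right)} = 8$ ($m{\left(P \right)} = 4 + 4 = 8$)
$\left(m{\left(k{\left(0 \right)} \right)} + p\right)^{2} = \left(8 - 100\right)^{2} = \left(-92\right)^{2} = 8464$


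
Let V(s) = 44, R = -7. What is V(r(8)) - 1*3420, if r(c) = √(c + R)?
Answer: -3376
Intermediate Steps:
r(c) = √(-7 + c) (r(c) = √(c - 7) = √(-7 + c))
V(r(8)) - 1*3420 = 44 - 1*3420 = 44 - 3420 = -3376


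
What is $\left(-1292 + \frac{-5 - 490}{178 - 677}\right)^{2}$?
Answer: $\frac{415010389369}{249001} \approx 1.6667 \cdot 10^{6}$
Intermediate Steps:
$\left(-1292 + \frac{-5 - 490}{178 - 677}\right)^{2} = \left(-1292 + \frac{-5 - 490}{-499}\right)^{2} = \left(-1292 + \left(-5 - 490\right) \left(- \frac{1}{499}\right)\right)^{2} = \left(-1292 - - \frac{495}{499}\right)^{2} = \left(-1292 + \frac{495}{499}\right)^{2} = \left(- \frac{644213}{499}\right)^{2} = \frac{415010389369}{249001}$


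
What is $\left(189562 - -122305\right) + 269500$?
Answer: $581367$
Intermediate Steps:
$\left(189562 - -122305\right) + 269500 = \left(189562 + 122305\right) + 269500 = 311867 + 269500 = 581367$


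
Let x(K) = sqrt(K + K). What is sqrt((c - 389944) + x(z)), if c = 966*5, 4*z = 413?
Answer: sqrt(-1540456 + 2*sqrt(826))/2 ≈ 620.56*I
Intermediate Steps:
z = 413/4 (z = (1/4)*413 = 413/4 ≈ 103.25)
c = 4830
x(K) = sqrt(2)*sqrt(K) (x(K) = sqrt(2*K) = sqrt(2)*sqrt(K))
sqrt((c - 389944) + x(z)) = sqrt((4830 - 389944) + sqrt(2)*sqrt(413/4)) = sqrt(-385114 + sqrt(2)*(sqrt(413)/2)) = sqrt(-385114 + sqrt(826)/2)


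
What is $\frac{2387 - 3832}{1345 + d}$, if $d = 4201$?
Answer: $- \frac{1445}{5546} \approx -0.26055$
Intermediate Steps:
$\frac{2387 - 3832}{1345 + d} = \frac{2387 - 3832}{1345 + 4201} = - \frac{1445}{5546}$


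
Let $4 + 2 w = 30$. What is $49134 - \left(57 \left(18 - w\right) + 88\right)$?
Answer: $48761$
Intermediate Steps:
$w = 13$ ($w = -2 + \frac{1}{2} \cdot 30 = -2 + 15 = 13$)
$49134 - \left(57 \left(18 - w\right) + 88\right) = 49134 - \left(57 \left(18 - 13\right) + 88\right) = 49134 - \left(57 \cdot 5 + 88\right) = 49134 - \left(285 + 88\right) = 49134 - 373 = 48761$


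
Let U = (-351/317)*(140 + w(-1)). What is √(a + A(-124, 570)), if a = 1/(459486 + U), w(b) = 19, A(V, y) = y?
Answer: √1342649247222500259/48533751 ≈ 23.875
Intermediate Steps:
U = -55809/317 (U = (-351/317)*(140 + 19) = -351*1/317*159 = -351/317*159 = -55809/317 ≈ -176.05)
a = 317/145601253 (a = 1/(459486 - 55809/317) = 1/(145601253/317) = 317/145601253 ≈ 2.1772e-6)
√(a + A(-124, 570)) = √(317/145601253 + 570) = √(82992714527/145601253) = √1342649247222500259/48533751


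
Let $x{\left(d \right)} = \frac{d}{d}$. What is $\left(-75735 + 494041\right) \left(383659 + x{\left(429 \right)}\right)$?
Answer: $160487279960$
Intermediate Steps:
$x{\left(d \right)} = 1$
$\left(-75735 + 494041\right) \left(383659 + x{\left(429 \right)}\right) = \left(-75735 + 494041\right) \left(383659 + 1\right) = 418306 \cdot 383660 = 160487279960$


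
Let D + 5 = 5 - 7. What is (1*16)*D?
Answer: -112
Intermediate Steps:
D = -7 (D = -5 + (5 - 7) = -5 - 2 = -7)
(1*16)*D = (1*16)*(-7) = 16*(-7) = -112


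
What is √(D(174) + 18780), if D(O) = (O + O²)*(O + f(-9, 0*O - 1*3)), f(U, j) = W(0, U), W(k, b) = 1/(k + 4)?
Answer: 3*√2366530/2 ≈ 2307.5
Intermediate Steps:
W(k, b) = 1/(4 + k)
f(U, j) = ¼ (f(U, j) = 1/(4 + 0) = 1/4 = ¼)
D(O) = (¼ + O)*(O + O²) (D(O) = (O + O²)*(O + ¼) = (O + O²)*(¼ + O) = (¼ + O)*(O + O²))
√(D(174) + 18780) = √((¼)*174*(1 + 4*174² + 5*174) + 18780) = √((¼)*174*(1 + 4*30276 + 870) + 18780) = √((¼)*174*(1 + 121104 + 870) + 18780) = √((¼)*174*121975 + 18780) = √(10611825/2 + 18780) = √(10649385/2) = 3*√2366530/2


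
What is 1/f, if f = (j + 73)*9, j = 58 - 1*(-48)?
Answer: 1/1611 ≈ 0.00062073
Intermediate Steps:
j = 106 (j = 58 + 48 = 106)
f = 1611 (f = (106 + 73)*9 = 179*9 = 1611)
1/f = 1/1611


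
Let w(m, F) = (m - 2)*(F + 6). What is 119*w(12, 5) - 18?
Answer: 13072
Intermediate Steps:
w(m, F) = (-2 + m)*(6 + F)
119*w(12, 5) - 18 = 119*(-12 - 2*5 + 6*12 + 5*12) - 18 = 119*(-12 - 10 + 72 + 60) - 18 = 119*110 - 18 = 13090 - 18 = 13072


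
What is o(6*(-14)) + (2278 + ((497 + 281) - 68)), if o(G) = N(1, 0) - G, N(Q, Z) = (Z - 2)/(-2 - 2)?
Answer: 6145/2 ≈ 3072.5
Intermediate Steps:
N(Q, Z) = ½ - Z/4 (N(Q, Z) = (-2 + Z)/(-4) = (-2 + Z)*(-¼) = ½ - Z/4)
o(G) = ½ - G (o(G) = (½ - ¼*0) - G = (½ + 0) - G = ½ - G)
o(6*(-14)) + (2278 + ((497 + 281) - 68)) = (½ - 6*(-14)) + (2278 + ((497 + 281) - 68)) = (½ - 1*(-84)) + (2278 + (778 - 68)) = (½ + 84) + (2278 + 710) = 169/2 + 2988 = 6145/2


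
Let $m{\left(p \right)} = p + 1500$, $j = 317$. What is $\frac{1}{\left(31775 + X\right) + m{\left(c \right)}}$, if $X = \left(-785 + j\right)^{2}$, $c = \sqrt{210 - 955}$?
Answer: $\frac{252299}{63654786146} - \frac{i \sqrt{745}}{63654786146} \approx 3.9635 \cdot 10^{-6} - 4.2879 \cdot 10^{-10} i$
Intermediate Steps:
$c = i \sqrt{745}$ ($c = \sqrt{-745} = i \sqrt{745} \approx 27.295 i$)
$X = 219024$ ($X = \left(-785 + 317\right)^{2} = \left(-468\right)^{2} = 219024$)
$m{\left(p \right)} = 1500 + p$
$\frac{1}{\left(31775 + X\right) + m{\left(c \right)}} = \frac{1}{\left(31775 + 219024\right) + \left(1500 + i \sqrt{745}\right)} = \frac{1}{250799 + \left(1500 + i \sqrt{745}\right)} = \frac{1}{252299 + i \sqrt{745}}$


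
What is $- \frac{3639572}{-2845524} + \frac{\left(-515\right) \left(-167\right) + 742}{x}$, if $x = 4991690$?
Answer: $\frac{38046396337}{29347053090} \approx 1.2964$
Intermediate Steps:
$- \frac{3639572}{-2845524} + \frac{\left(-515\right) \left(-167\right) + 742}{x} = - \frac{3639572}{-2845524} + \frac{\left(-515\right) \left(-167\right) + 742}{4991690} = \left(-3639572\right) \left(- \frac{1}{2845524}\right) + \left(86005 + 742\right) \frac{1}{4991690} = \frac{909893}{711381} + 86747 \cdot \frac{1}{4991690} = \frac{909893}{711381} + \frac{86747}{4991690} = \frac{38046396337}{29347053090}$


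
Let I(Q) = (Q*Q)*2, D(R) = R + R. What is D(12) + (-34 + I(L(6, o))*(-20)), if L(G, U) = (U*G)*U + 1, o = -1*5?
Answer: -912050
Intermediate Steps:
o = -5
L(G, U) = 1 + G*U**2 (L(G, U) = (G*U)*U + 1 = G*U**2 + 1 = 1 + G*U**2)
D(R) = 2*R
I(Q) = 2*Q**2 (I(Q) = Q**2*2 = 2*Q**2)
D(12) + (-34 + I(L(6, o))*(-20)) = 2*12 + (-34 + (2*(1 + 6*(-5)**2)**2)*(-20)) = 24 + (-34 + (2*(1 + 6*25)**2)*(-20)) = 24 + (-34 + (2*(1 + 150)**2)*(-20)) = 24 + (-34 + (2*151**2)*(-20)) = 24 + (-34 + (2*22801)*(-20)) = 24 + (-34 + 45602*(-20)) = 24 + (-34 - 912040) = 24 - 912074 = -912050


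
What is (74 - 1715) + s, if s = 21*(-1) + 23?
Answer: -1639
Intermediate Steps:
s = 2 (s = -21 + 23 = 2)
(74 - 1715) + s = (74 - 1715) + 2 = -1641 + 2 = -1639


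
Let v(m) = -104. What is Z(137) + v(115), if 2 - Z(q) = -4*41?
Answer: 62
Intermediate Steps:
Z(q) = 166 (Z(q) = 2 - (-4)*41 = 2 - 1*(-164) = 2 + 164 = 166)
Z(137) + v(115) = 166 - 104 = 62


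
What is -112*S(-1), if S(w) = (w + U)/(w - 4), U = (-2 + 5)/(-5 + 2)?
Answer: -224/5 ≈ -44.800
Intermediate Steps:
U = -1 (U = 3/(-3) = 3*(-⅓) = -1)
S(w) = (-1 + w)/(-4 + w) (S(w) = (w - 1)/(w - 4) = (-1 + w)/(-4 + w))
-112*S(-1) = -112*(-1 - 1)/(-4 - 1) = -112*(-2)/(-5) = -(-112)*(-2)/5 = -112*⅖ = -224/5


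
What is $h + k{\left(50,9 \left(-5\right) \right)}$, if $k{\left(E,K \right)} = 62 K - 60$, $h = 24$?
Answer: $-2826$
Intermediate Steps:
$k{\left(E,K \right)} = -60 + 62 K$
$h + k{\left(50,9 \left(-5\right) \right)} = 24 + \left(-60 + 62 \cdot 9 \left(-5\right)\right) = 24 + \left(-60 + 62 \left(-45\right)\right) = 24 - 2850 = -2826$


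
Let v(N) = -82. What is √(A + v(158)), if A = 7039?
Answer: 3*√773 ≈ 83.409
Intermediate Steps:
√(A + v(158)) = √(7039 - 82) = √6957 = 3*√773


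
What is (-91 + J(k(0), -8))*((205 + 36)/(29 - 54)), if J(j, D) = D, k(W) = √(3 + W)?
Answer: 23859/25 ≈ 954.36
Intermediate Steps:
(-91 + J(k(0), -8))*((205 + 36)/(29 - 54)) = (-91 - 8)*((205 + 36)/(29 - 54)) = -23859/(-25) = -23859*(-1)/25 = -99*(-241/25) = 23859/25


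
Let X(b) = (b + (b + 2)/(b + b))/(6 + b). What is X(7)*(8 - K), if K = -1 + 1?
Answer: 428/91 ≈ 4.7033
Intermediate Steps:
K = 0
X(b) = (b + (2 + b)/(2*b))/(6 + b) (X(b) = (b + (2 + b)/((2*b)))/(6 + b) = (b + (2 + b)*(1/(2*b)))/(6 + b) = (b + (2 + b)/(2*b))/(6 + b))
X(7)*(8 - K) = ((1 + 7² + (½)*7)/(7*(6 + 7)))*(8 - 1*0) = ((⅐)*(1 + 49 + 7/2)/13)*(8 + 0) = ((⅐)*(1/13)*(107/2))*8 = (107/182)*8 = 428/91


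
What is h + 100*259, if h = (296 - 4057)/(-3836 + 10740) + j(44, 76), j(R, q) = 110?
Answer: 179569279/6904 ≈ 26009.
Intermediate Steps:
h = 755679/6904 (h = (296 - 4057)/(-3836 + 10740) + 110 = -3761/6904 + 110 = 755679/6904 ≈ 109.46)
h + 100*259 = 755679/6904 + 100*259 = 755679/6904 + 25900 = 179569279/6904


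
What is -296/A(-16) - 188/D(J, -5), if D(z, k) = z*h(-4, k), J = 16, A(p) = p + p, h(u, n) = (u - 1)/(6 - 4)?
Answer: 279/20 ≈ 13.950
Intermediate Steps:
h(u, n) = -1/2 + u/2 (h(u, n) = (-1 + u)/2 = (-1 + u)*(1/2) = -1/2 + u/2)
A(p) = 2*p
D(z, k) = -5*z/2 (D(z, k) = z*(-1/2 + (1/2)*(-4)) = z*(-1/2 - 2) = z*(-5/2) = -5*z/2)
-296/A(-16) - 188/D(J, -5) = -296/(2*(-16)) - 188/((-5/2*16)) = -296/(-32) - 188/(-40) = -296*(-1/32) - 188*(-1/40) = 37/4 + 47/10 = 279/20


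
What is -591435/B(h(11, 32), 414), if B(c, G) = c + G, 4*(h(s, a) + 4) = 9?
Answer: -2365740/1649 ≈ -1434.7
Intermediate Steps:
h(s, a) = -7/4 (h(s, a) = -4 + (¼)*9 = -4 + 9/4 = -7/4)
B(c, G) = G + c
-591435/B(h(11, 32), 414) = -591435/(414 - 7/4) = -591435/1649/4 = -591435*4/1649 = -2365740/1649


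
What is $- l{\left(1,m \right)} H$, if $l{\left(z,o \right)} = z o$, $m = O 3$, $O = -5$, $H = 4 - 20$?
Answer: $-240$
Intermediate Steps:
$H = -16$
$m = -15$ ($m = \left(-5\right) 3 = -15$)
$l{\left(z,o \right)} = o z$
$- l{\left(1,m \right)} H = - \left(-15\right) 1 \left(-16\right) = \left(-1\right) \left(-15\right) \left(-16\right) = 15 \left(-16\right) = -240$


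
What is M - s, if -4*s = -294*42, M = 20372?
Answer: 17285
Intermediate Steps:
s = 3087 (s = -(-147)*42/2 = -1/4*(-12348) = 3087)
M - s = 20372 - 1*3087 = 20372 - 3087 = 17285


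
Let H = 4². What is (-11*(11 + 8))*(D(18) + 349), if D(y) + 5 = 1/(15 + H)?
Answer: -2228985/31 ≈ -71903.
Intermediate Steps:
H = 16
D(y) = -154/31 (D(y) = -5 + 1/(15 + 16) = -5 + 1/31 = -154/31)
(-11*(11 + 8))*(D(18) + 349) = (-11*(11 + 8))*(-154/31 + 349) = -11*19*(10665/31) = -209*10665/31 = -2228985/31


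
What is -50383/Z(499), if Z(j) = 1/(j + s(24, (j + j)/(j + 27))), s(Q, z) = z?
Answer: -6637254888/263 ≈ -2.5237e+7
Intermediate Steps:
Z(j) = 1/(j + 2*j/(27 + j)) (Z(j) = 1/(j + (j + j)/(j + 27)) = 1/(j + (2*j)/(27 + j)) = 1/(j + 2*j/(27 + j)))
-50383/Z(499) = -50383*499*(29 + 499)/(27 + 499) = -50383/((1/499)*526/528) = -50383/((1/499)*(1/528)*526) = -50383/263/131736 = -50383*131736/263 = -6637254888/263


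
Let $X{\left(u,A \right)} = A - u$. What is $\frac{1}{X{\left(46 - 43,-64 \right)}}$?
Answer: $- \frac{1}{67} \approx -0.014925$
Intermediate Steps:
$\frac{1}{X{\left(46 - 43,-64 \right)}} = \frac{1}{-64 - \left(46 - 43\right)} = \frac{1}{-64 - 3} = \frac{1}{-67} = - \frac{1}{67}$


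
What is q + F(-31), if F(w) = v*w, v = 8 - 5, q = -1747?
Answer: -1840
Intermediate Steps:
v = 3
F(w) = 3*w
q + F(-31) = -1747 + 3*(-31) = -1747 - 93 = -1840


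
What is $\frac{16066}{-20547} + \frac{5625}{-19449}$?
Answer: $- \frac{47560501}{44402067} \approx -1.0711$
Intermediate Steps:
$\frac{16066}{-20547} + \frac{5625}{-19449} = 16066 \left(- \frac{1}{20547}\right) + 5625 \left(- \frac{1}{19449}\right) = - \frac{16066}{20547} - \frac{625}{2161} = - \frac{47560501}{44402067}$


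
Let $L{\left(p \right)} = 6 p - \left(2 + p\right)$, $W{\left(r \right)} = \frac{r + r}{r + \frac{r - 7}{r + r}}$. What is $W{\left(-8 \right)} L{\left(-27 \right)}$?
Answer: $- \frac{35072}{113} \approx -310.37$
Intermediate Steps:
$W{\left(r \right)} = \frac{2 r}{r + \frac{-7 + r}{2 r}}$
$L{\left(p \right)} = -2 + 5 p$
$W{\left(-8 \right)} L{\left(-27 \right)} = \frac{4 \left(-8\right)^{2}}{-7 - 8 + 2 \left(-8\right)^{2}} \left(-2 + 5 \left(-27\right)\right) = 4 \cdot 64 \frac{1}{-7 - 8 + 2 \cdot 64} \left(-2 - 135\right) = 4 \cdot 64 \frac{1}{-7 - 8 + 128} \left(-137\right) = 4 \cdot 64 \cdot \frac{1}{113} \left(-137\right) = \frac{256}{113} \left(-137\right) = - \frac{35072}{113}$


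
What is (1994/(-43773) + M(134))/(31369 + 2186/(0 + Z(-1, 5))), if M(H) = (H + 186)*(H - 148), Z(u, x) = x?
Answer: -980525170/6961263963 ≈ -0.14085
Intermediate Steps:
M(H) = (-148 + H)*(186 + H) (M(H) = (186 + H)*(-148 + H) = (-148 + H)*(186 + H))
(1994/(-43773) + M(134))/(31369 + 2186/(0 + Z(-1, 5))) = (1994/(-43773) + (-27528 + 134² + 38*134))/(31369 + 2186/(0 + 5)) = (1994*(-1/43773) + (-27528 + 17956 + 5092))/(31369 + 2186/5) = (-1994/43773 - 4480)/(31369 + (⅕)*2186) = -196105034/(43773*(31369 + 2186/5)) = -196105034/(43773*159031/5) = -196105034/43773*5/159031 = -980525170/6961263963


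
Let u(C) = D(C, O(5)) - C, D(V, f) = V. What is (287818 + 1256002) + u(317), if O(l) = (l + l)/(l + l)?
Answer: 1543820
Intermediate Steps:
O(l) = 1 (O(l) = (2*l)/((2*l)) = (2*l)*(1/(2*l)) = 1)
u(C) = 0 (u(C) = C - C = 0)
(287818 + 1256002) + u(317) = (287818 + 1256002) + 0 = 1543820 + 0 = 1543820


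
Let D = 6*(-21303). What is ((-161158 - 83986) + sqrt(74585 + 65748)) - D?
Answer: -117326 + sqrt(140333) ≈ -1.1695e+5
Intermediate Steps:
D = -127818
((-161158 - 83986) + sqrt(74585 + 65748)) - D = ((-161158 - 83986) + sqrt(74585 + 65748)) - 1*(-127818) = (-245144 + sqrt(140333)) + 127818 = -117326 + sqrt(140333)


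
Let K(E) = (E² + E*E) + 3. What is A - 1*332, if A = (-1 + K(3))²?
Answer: 68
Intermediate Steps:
K(E) = 3 + 2*E² (K(E) = (E² + E²) + 3 = 2*E² + 3 = 3 + 2*E²)
A = 400 (A = (-1 + (3 + 2*3²))² = (-1 + (3 + 2*9))² = (-1 + (3 + 18))² = (-1 + 21)² = 20² = 400)
A - 1*332 = 400 - 1*332 = 400 - 332 = 68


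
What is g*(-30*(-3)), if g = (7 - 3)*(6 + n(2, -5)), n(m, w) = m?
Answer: 2880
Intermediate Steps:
g = 32 (g = (7 - 3)*(6 + 2) = 4*8 = 32)
g*(-30*(-3)) = 32*(-30*(-3)) = 32*90 = 2880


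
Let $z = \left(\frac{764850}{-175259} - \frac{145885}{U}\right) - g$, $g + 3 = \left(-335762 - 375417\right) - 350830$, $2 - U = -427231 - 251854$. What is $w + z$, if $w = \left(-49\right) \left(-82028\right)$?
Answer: $\frac{604766004674498507}{119016108533} \approx 5.0814 \cdot 10^{6}$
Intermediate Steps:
$U = 679087$ ($U = 2 - \left(-427231 - 251854\right) = 2 - -679085 = 2 + 679085 = 679087$)
$g = -1062012$ ($g = -3 - 1062009 = -1062012$)
$w = 4019372$
$z = \frac{126395990487997231}{119016108533}$ ($z = \left(\frac{764850}{-175259} - \frac{145885}{679087}\right) - -1062012 = \left(764850 \left(- \frac{1}{175259}\right) - \frac{145885}{679087}\right) + 1062012 = \left(- \frac{764850}{175259} - \frac{145885}{679087}\right) + 1062012 = - \frac{544967351165}{119016108533} + 1062012 = \frac{126395990487997231}{119016108533} \approx 1.062 \cdot 10^{6}$)
$w + z = 4019372 + \frac{126395990487997231}{119016108533} = \frac{604766004674498507}{119016108533}$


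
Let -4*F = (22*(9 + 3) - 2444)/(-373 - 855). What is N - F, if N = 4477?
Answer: 5498301/1228 ≈ 4477.4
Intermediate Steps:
F = -545/1228 (F = -(22*(9 + 3) - 2444)/(4*(-373 - 855)) = -(22*12 - 2444)/(4*(-1228)) = -(264 - 2444)*(-1)/(4*1228) = -(-545)*(-1)/1228 = -1/4*545/307 = -545/1228 ≈ -0.44381)
N - F = 4477 - 1*(-545/1228) = 4477 + 545/1228 = 5498301/1228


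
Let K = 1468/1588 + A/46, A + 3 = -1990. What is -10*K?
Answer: 3871695/9131 ≈ 424.02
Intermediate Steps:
A = -1993 (A = -3 - 1990 = -1993)
K = -774339/18262 (K = 1468/1588 - 1993/46 = 1468*(1/1588) - 1993*1/46 = 367/397 - 1993/46 = -774339/18262 ≈ -42.402)
-10*K = -10*(-774339/18262) = 3871695/9131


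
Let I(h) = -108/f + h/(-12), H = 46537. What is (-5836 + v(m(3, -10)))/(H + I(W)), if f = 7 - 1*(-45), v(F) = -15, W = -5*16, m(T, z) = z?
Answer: -228189/1815122 ≈ -0.12572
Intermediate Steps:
W = -80
f = 52 (f = 7 + 45 = 52)
I(h) = -27/13 - h/12 (I(h) = -108/52 + h/(-12) = -108*1/52 + h*(-1/12) = -27/13 - h/12)
(-5836 + v(m(3, -10)))/(H + I(W)) = (-5836 - 15)/(46537 + (-27/13 - 1/12*(-80))) = -5851/(46537 + (-27/13 + 20/3)) = -5851/(46537 + 179/39) = -5851/1815122/39 = -5851*39/1815122 = -228189/1815122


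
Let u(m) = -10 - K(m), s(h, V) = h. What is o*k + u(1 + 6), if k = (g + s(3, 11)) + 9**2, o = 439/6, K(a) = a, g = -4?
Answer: 17509/3 ≈ 5836.3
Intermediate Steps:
u(m) = -10 - m
o = 439/6 (o = 439*(1/6) = 439/6 ≈ 73.167)
k = 80 (k = (-4 + 3) + 9**2 = -1 + 81 = 80)
o*k + u(1 + 6) = (439/6)*80 + (-10 - (1 + 6)) = 17560/3 + (-10 - 1*7) = 17560/3 + (-10 - 7) = 17560/3 - 17 = 17509/3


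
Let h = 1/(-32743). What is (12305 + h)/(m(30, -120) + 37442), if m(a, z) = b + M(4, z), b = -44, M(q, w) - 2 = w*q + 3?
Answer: 402902614/1208969789 ≈ 0.33326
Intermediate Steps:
M(q, w) = 5 + q*w (M(q, w) = 2 + (w*q + 3) = 2 + (q*w + 3) = 2 + (3 + q*w) = 5 + q*w)
h = -1/32743 ≈ -3.0541e-5
m(a, z) = -39 + 4*z (m(a, z) = -44 + (5 + 4*z) = -39 + 4*z)
(12305 + h)/(m(30, -120) + 37442) = (12305 - 1/32743)/((-39 + 4*(-120)) + 37442) = 402902614/(32743*((-39 - 480) + 37442)) = 402902614/(32743*(-519 + 37442)) = (402902614/32743)/36923 = (402902614/32743)*(1/36923) = 402902614/1208969789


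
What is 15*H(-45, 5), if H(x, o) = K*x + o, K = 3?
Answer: -1950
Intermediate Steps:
H(x, o) = o + 3*x (H(x, o) = 3*x + o = o + 3*x)
15*H(-45, 5) = 15*(5 + 3*(-45)) = 15*(5 - 135) = 15*(-130) = -1950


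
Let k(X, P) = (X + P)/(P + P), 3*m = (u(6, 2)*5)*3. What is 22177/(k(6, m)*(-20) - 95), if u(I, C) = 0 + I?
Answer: -22177/107 ≈ -207.26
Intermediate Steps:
u(I, C) = I
m = 30 (m = ((6*5)*3)/3 = (30*3)/3 = (1/3)*90 = 30)
k(X, P) = (P + X)/(2*P) (k(X, P) = (P + X)/((2*P)) = (P + X)*(1/(2*P)) = (P + X)/(2*P))
22177/(k(6, m)*(-20) - 95) = 22177/(((1/2)*(30 + 6)/30)*(-20) - 95) = 22177/(((1/2)*(1/30)*36)*(-20) - 95) = 22177/((3/5)*(-20) - 95) = 22177/(-12 - 95) = 22177/(-107) = 22177*(-1/107) = -22177/107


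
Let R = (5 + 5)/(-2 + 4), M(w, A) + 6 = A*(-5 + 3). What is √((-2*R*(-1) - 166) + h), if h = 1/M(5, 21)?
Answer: I*√22467/12 ≈ 12.491*I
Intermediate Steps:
M(w, A) = -6 - 2*A (M(w, A) = -6 + A*(-5 + 3) = -6 + A*(-2) = -6 - 2*A)
R = 5 (R = 10/2 = 10*(½) = 5)
h = -1/48 (h = 1/(-6 - 2*21) = 1/(-6 - 42) = 1/(-48) = -1/48 ≈ -0.020833)
√((-2*R*(-1) - 166) + h) = √((-2*5*(-1) - 166) - 1/48) = √((-10*(-1) - 166) - 1/48) = √((10 - 166) - 1/48) = √(-156 - 1/48) = √(-7489/48) = I*√22467/12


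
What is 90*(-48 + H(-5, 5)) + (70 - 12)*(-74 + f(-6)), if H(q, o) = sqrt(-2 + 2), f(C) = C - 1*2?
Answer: -9076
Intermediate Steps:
f(C) = -2 + C (f(C) = C - 2 = -2 + C)
H(q, o) = 0 (H(q, o) = sqrt(0) = 0)
90*(-48 + H(-5, 5)) + (70 - 12)*(-74 + f(-6)) = 90*(-48 + 0) + (70 - 12)*(-74 + (-2 - 6)) = 90*(-48) + 58*(-74 - 8) = -4320 + 58*(-82) = -4320 - 4756 = -9076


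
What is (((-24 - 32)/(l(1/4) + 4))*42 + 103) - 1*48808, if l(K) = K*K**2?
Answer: -12667713/257 ≈ -49291.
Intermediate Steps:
l(K) = K**3
(((-24 - 32)/(l(1/4) + 4))*42 + 103) - 1*48808 = (((-24 - 32)/((1/4)**3 + 4))*42 + 103) - 1*48808 = (-56/((1/4)**3 + 4)*42 + 103) - 48808 = (-56/(1/64 + 4)*42 + 103) - 48808 = (-56/257/64*42 + 103) - 48808 = (-56*64/257*42 + 103) - 48808 = (-3584/257*42 + 103) - 48808 = (-150528/257 + 103) - 48808 = -124057/257 - 48808 = -12667713/257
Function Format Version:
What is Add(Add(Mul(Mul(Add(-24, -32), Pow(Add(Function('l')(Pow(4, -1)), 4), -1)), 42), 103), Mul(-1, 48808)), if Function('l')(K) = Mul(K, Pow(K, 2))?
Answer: Rational(-12667713, 257) ≈ -49291.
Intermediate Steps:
Function('l')(K) = Pow(K, 3)
Add(Add(Mul(Mul(Add(-24, -32), Pow(Add(Function('l')(Pow(4, -1)), 4), -1)), 42), 103), Mul(-1, 48808)) = Add(Add(Mul(Mul(Add(-24, -32), Pow(Add(Pow(Pow(4, -1), 3), 4), -1)), 42), 103), Mul(-1, 48808)) = Add(Add(Mul(Mul(-56, Pow(Add(Pow(Rational(1, 4), 3), 4), -1)), 42), 103), -48808) = Add(Add(Mul(Mul(-56, Pow(Add(Rational(1, 64), 4), -1)), 42), 103), -48808) = Add(Add(Mul(Mul(-56, Pow(Rational(257, 64), -1)), 42), 103), -48808) = Add(Add(Mul(Mul(-56, Rational(64, 257)), 42), 103), -48808) = Add(Add(Mul(Rational(-3584, 257), 42), 103), -48808) = Add(Add(Rational(-150528, 257), 103), -48808) = Add(Rational(-124057, 257), -48808) = Rational(-12667713, 257)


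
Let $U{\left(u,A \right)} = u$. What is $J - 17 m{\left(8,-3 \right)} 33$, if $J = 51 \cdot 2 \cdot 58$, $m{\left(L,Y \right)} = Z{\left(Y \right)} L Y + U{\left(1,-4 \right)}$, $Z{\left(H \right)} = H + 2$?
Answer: $-8109$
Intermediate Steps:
$Z{\left(H \right)} = 2 + H$
$m{\left(L,Y \right)} = 1 + L Y \left(2 + Y\right)$ ($m{\left(L,Y \right)} = \left(2 + Y\right) L Y + 1 = L \left(2 + Y\right) Y + 1 = L Y \left(2 + Y\right) + 1 = 1 + L Y \left(2 + Y\right)$)
$J = 5916$ ($J = 102 \cdot 58 = 5916$)
$J - 17 m{\left(8,-3 \right)} 33 = 5916 - 17 \left(1 + 8 \left(-3\right) \left(2 - 3\right)\right) 33 = 5916 - 17 \left(1 + 8 \left(-3\right) \left(-1\right)\right) 33 = 5916 - 17 \left(1 + 24\right) 33 = 5916 - 17 \cdot 25 \cdot 33 = 5916 - 425 \cdot 33 = 5916 - 14025 = -8109$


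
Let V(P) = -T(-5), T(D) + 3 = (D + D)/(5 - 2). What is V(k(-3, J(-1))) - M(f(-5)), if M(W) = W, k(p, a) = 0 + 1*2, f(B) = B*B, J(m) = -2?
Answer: -56/3 ≈ -18.667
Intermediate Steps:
T(D) = -3 + 2*D/3 (T(D) = -3 + (D + D)/(5 - 2) = -3 + (2*D)/3 = -3 + (2*D)*(⅓) = -3 + 2*D/3)
f(B) = B²
k(p, a) = 2 (k(p, a) = 0 + 2 = 2)
V(P) = 19/3 (V(P) = -(-3 + (⅔)*(-5)) = -(-3 - 10/3) = -1*(-19/3) = 19/3)
V(k(-3, J(-1))) - M(f(-5)) = 19/3 - 1*(-5)² = 19/3 - 1*25 = 19/3 - 25 = -56/3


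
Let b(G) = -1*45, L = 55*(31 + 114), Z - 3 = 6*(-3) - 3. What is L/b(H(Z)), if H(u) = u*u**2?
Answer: -1595/9 ≈ -177.22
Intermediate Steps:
Z = -18 (Z = 3 + (6*(-3) - 3) = 3 + (-18 - 3) = 3 - 21 = -18)
H(u) = u**3
L = 7975 (L = 55*145 = 7975)
b(G) = -45
L/b(H(Z)) = 7975/(-45) = 7975*(-1/45) = -1595/9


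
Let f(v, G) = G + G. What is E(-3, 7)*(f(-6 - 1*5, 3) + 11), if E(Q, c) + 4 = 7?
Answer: 51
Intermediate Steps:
E(Q, c) = 3 (E(Q, c) = -4 + 7 = 3)
f(v, G) = 2*G
E(-3, 7)*(f(-6 - 1*5, 3) + 11) = 3*(2*3 + 11) = 3*(6 + 11) = 3*17 = 51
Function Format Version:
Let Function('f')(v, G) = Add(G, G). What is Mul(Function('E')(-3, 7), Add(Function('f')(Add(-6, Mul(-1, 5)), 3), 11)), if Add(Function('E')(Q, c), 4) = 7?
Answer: 51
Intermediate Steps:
Function('E')(Q, c) = 3 (Function('E')(Q, c) = Add(-4, 7) = 3)
Function('f')(v, G) = Mul(2, G)
Mul(Function('E')(-3, 7), Add(Function('f')(Add(-6, Mul(-1, 5)), 3), 11)) = Mul(3, Add(Mul(2, 3), 11)) = Mul(3, Add(6, 11)) = Mul(3, 17) = 51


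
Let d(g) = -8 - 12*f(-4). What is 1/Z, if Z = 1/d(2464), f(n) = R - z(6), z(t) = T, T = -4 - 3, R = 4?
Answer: -140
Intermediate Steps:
T = -7
z(t) = -7
f(n) = 11 (f(n) = 4 - 1*(-7) = 4 + 7 = 11)
d(g) = -140 (d(g) = -8 - 12*11 = -8 - 132 = -140)
Z = -1/140 (Z = 1/(-140) = -1/140 ≈ -0.0071429)
1/Z = 1/(-1/140) = -140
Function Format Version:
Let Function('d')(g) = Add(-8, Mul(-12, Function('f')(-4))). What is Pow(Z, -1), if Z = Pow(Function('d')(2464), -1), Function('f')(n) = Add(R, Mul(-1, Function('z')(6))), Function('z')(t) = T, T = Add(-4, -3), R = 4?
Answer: -140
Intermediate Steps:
T = -7
Function('z')(t) = -7
Function('f')(n) = 11 (Function('f')(n) = Add(4, Mul(-1, -7)) = Add(4, 7) = 11)
Function('d')(g) = -140 (Function('d')(g) = Add(-8, Mul(-12, 11)) = Add(-8, -132) = -140)
Z = Rational(-1, 140) (Z = Pow(-140, -1) = Rational(-1, 140) ≈ -0.0071429)
Pow(Z, -1) = Pow(Rational(-1, 140), -1) = -140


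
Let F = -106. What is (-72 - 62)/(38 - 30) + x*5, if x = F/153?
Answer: -12371/612 ≈ -20.214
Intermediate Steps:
x = -106/153 ≈ -0.69281
(-72 - 62)/(38 - 30) + x*5 = (-72 - 62)/(38 - 30) - 106/153*5 = -134/8 - 530/153 = -134*1/8 - 530/153 = -67/4 - 530/153 = -12371/612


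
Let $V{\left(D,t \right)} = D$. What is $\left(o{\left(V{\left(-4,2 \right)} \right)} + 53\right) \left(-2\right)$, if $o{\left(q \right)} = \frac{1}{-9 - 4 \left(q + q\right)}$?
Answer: $- \frac{2440}{23} \approx -106.09$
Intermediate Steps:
$o{\left(q \right)} = \frac{1}{-9 - 8 q}$ ($o{\left(q \right)} = \frac{1}{-9 - 4 \cdot 2 q} = \frac{1}{-9 - 8 q}$)
$\left(o{\left(V{\left(-4,2 \right)} \right)} + 53\right) \left(-2\right) = \left(- \frac{1}{9 + 8 \left(-4\right)} + 53\right) \left(-2\right) = \left(- \frac{1}{9 - 32} + 53\right) \left(-2\right) = \left(- \frac{1}{-23} + 53\right) \left(-2\right) = \left(\left(-1\right) \left(- \frac{1}{23}\right) + 53\right) \left(-2\right) = \left(\frac{1}{23} + 53\right) \left(-2\right) = \frac{1220}{23} \left(-2\right) = - \frac{2440}{23}$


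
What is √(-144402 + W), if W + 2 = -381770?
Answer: I*√526174 ≈ 725.38*I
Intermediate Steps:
W = -381772 (W = -2 - 381770 = -381772)
√(-144402 + W) = √(-144402 - 381772) = √(-526174) = I*√526174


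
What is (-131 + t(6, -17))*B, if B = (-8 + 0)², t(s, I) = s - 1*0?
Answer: -8000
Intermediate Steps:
t(s, I) = s (t(s, I) = s + 0 = s)
B = 64 (B = (-8)² = 64)
(-131 + t(6, -17))*B = (-131 + 6)*64 = -125*64 = -8000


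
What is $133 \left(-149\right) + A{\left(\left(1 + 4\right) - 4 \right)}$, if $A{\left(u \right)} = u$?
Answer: $-19816$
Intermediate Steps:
$133 \left(-149\right) + A{\left(\left(1 + 4\right) - 4 \right)} = 133 \left(-149\right) + \left(\left(1 + 4\right) - 4\right) = -19817 + \left(5 - 4\right) = -19817 + 1 = -19816$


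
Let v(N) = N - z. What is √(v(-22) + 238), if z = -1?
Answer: √217 ≈ 14.731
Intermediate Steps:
v(N) = 1 + N (v(N) = N - 1*(-1) = N + 1 = 1 + N)
√(v(-22) + 238) = √((1 - 22) + 238) = √(-21 + 238) = √217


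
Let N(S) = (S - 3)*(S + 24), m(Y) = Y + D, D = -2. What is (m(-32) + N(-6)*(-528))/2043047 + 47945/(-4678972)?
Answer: 302107575529/9559359707684 ≈ 0.031603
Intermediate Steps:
m(Y) = -2 + Y (m(Y) = Y - 2 = -2 + Y)
N(S) = (-3 + S)*(24 + S)
(m(-32) + N(-6)*(-528))/2043047 + 47945/(-4678972) = ((-2 - 32) + (-72 + (-6)**2 + 21*(-6))*(-528))/2043047 + 47945/(-4678972) = (-34 + (-72 + 36 - 126)*(-528))*(1/2043047) + 47945*(-1/4678972) = (-34 - 162*(-528))*(1/2043047) - 47945/4678972 = (-34 + 85536)*(1/2043047) - 47945/4678972 = 85502*(1/2043047) - 47945/4678972 = 85502/2043047 - 47945/4678972 = 302107575529/9559359707684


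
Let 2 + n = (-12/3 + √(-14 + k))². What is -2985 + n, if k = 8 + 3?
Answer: -2974 - 8*I*√3 ≈ -2974.0 - 13.856*I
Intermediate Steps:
k = 11
n = -2 + (-4 + I*√3)² (n = -2 + (-12/3 + √(-14 + 11))² = -2 + (-12*⅓ + √(-3))² = -2 + (-4 + I*√3)² ≈ 11.0 - 13.856*I)
-2985 + n = -2985 + (11 - 8*I*√3) = -2974 - 8*I*√3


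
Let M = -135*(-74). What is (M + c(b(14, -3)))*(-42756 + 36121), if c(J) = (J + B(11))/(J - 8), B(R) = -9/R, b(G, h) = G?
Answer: -4375682975/66 ≈ -6.6298e+7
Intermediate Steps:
c(J) = (-9/11 + J)/(-8 + J) (c(J) = (J - 9/11)/(J - 8) = (J - 9*1/11)/(-8 + J) = (J - 9/11)/(-8 + J) = (-9/11 + J)/(-8 + J))
M = 9990
(M + c(b(14, -3)))*(-42756 + 36121) = (9990 + (-9/11 + 14)/(-8 + 14))*(-42756 + 36121) = (9990 + (145/11)/6)*(-6635) = (9990 + (⅙)*(145/11))*(-6635) = (9990 + 145/66)*(-6635) = (659485/66)*(-6635) = -4375682975/66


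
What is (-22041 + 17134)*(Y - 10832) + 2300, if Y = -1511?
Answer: 60569401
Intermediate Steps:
(-22041 + 17134)*(Y - 10832) + 2300 = (-22041 + 17134)*(-1511 - 10832) + 2300 = -4907*(-12343) + 2300 = 60567101 + 2300 = 60569401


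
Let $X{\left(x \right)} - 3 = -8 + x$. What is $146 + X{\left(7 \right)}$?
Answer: $148$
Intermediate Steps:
$X{\left(x \right)} = -5 + x$ ($X{\left(x \right)} = 3 + \left(-8 + x\right) = -5 + x$)
$146 + X{\left(7 \right)} = 146 + \left(-5 + 7\right) = 146 + 2 = 148$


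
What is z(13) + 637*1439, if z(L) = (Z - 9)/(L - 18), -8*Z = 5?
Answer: 36665797/40 ≈ 9.1665e+5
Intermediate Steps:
Z = -5/8 (Z = -⅛*5 = -5/8 ≈ -0.62500)
z(L) = -77/(8*(-18 + L)) (z(L) = (-5/8 - 9)/(L - 18) = -77/(8*(-18 + L)))
z(13) + 637*1439 = -77/(-144 + 8*13) + 637*1439 = -77/(-144 + 104) + 916643 = -77/(-40) + 916643 = -77*(-1/40) + 916643 = 77/40 + 916643 = 36665797/40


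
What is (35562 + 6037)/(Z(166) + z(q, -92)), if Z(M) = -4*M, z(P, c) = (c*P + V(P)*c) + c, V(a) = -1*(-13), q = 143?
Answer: -41599/15108 ≈ -2.7534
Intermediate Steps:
V(a) = 13
z(P, c) = 14*c + P*c (z(P, c) = (c*P + 13*c) + c = (P*c + 13*c) + c = (13*c + P*c) + c = 14*c + P*c)
(35562 + 6037)/(Z(166) + z(q, -92)) = (35562 + 6037)/(-4*166 - 92*(14 + 143)) = 41599/(-664 - 92*157) = 41599/(-664 - 14444) = 41599/(-15108) = 41599*(-1/15108) = -41599/15108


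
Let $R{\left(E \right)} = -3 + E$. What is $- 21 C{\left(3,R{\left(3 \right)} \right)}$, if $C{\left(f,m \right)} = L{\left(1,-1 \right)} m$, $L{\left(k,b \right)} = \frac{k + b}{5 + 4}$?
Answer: $0$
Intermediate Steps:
$L{\left(k,b \right)} = \frac{b}{9} + \frac{k}{9}$ ($L{\left(k,b \right)} = \frac{b + k}{9} = \left(b + k\right) \frac{1}{9} = \frac{b}{9} + \frac{k}{9}$)
$C{\left(f,m \right)} = 0$ ($C{\left(f,m \right)} = \left(\frac{1}{9} \left(-1\right) + \frac{1}{9} \cdot 1\right) m = \left(- \frac{1}{9} + \frac{1}{9}\right) m = 0 m = 0$)
$- 21 C{\left(3,R{\left(3 \right)} \right)} = \left(-21\right) 0 = 0$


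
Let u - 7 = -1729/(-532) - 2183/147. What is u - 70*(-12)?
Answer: 491215/588 ≈ 835.40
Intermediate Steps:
u = -2705/588 (u = 7 + (-1729/(-532) - 2183/147) = 7 + (-1729*(-1/532) - 2183*1/147) = 7 + (13/4 - 2183/147) = 7 - 6821/588 = -2705/588 ≈ -4.6003)
u - 70*(-12) = -2705/588 - 70*(-12) = -2705/588 + 840 = 491215/588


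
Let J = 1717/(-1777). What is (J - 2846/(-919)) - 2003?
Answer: -3267545770/1633063 ≈ -2000.9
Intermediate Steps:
J = -1717/1777 (J = 1717*(-1/1777) = -1717/1777 ≈ -0.96624)
(J - 2846/(-919)) - 2003 = (-1717/1777 - 2846/(-919)) - 2003 = (-1717/1777 - 2846*(-1/919)) - 2003 = (-1717/1777 + 2846/919) - 2003 = 3479419/1633063 - 2003 = -3267545770/1633063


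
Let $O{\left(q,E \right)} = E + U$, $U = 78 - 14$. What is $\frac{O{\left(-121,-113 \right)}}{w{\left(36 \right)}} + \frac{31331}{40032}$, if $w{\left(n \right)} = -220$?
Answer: $\frac{2213597}{2201760} \approx 1.0054$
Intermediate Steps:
$U = 64$
$O{\left(q,E \right)} = 64 + E$ ($O{\left(q,E \right)} = E + 64 = 64 + E$)
$\frac{O{\left(-121,-113 \right)}}{w{\left(36 \right)}} + \frac{31331}{40032} = \frac{64 - 113}{-220} + \frac{31331}{40032} = \left(-49\right) \left(- \frac{1}{220}\right) + 31331 \cdot \frac{1}{40032} = \frac{49}{220} + \frac{31331}{40032} = \frac{2213597}{2201760}$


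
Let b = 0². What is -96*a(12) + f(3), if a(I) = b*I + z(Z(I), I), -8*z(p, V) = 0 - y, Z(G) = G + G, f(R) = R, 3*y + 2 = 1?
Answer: 7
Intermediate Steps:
y = -⅓ (y = -⅔ + (⅓)*1 = -⅔ + ⅓ = -⅓ ≈ -0.33333)
b = 0
Z(G) = 2*G
z(p, V) = -1/24 (z(p, V) = -(0 - 1*(-⅓))/8 = -(0 + ⅓)/8 = -⅛*⅓ = -1/24)
a(I) = -1/24 (a(I) = 0*I - 1/24 = 0 - 1/24 = -1/24)
-96*a(12) + f(3) = -96*(-1/24) + 3 = 4 + 3 = 7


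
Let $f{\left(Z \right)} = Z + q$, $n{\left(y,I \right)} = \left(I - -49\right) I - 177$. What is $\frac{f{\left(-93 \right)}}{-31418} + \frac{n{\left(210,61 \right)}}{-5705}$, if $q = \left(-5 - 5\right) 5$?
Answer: $- \frac{204437979}{179239690} \approx -1.1406$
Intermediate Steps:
$q = -50$ ($q = \left(-10\right) 5 = -50$)
$n{\left(y,I \right)} = -177 + I \left(49 + I\right)$ ($n{\left(y,I \right)} = \left(I + 49\right) I - 177 = \left(49 + I\right) I - 177 = I \left(49 + I\right) - 177 = -177 + I \left(49 + I\right)$)
$f{\left(Z \right)} = -50 + Z$ ($f{\left(Z \right)} = Z - 50 = -50 + Z$)
$\frac{f{\left(-93 \right)}}{-31418} + \frac{n{\left(210,61 \right)}}{-5705} = \frac{-50 - 93}{-31418} + \frac{-177 + 61^{2} + 49 \cdot 61}{-5705} = \left(-143\right) \left(- \frac{1}{31418}\right) + \left(-177 + 3721 + 2989\right) \left(- \frac{1}{5705}\right) = \frac{143}{31418} + 6533 \left(- \frac{1}{5705}\right) = \frac{143}{31418} - \frac{6533}{5705} = - \frac{204437979}{179239690}$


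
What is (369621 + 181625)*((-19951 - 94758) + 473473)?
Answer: 197767219944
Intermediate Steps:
(369621 + 181625)*((-19951 - 94758) + 473473) = 551246*(-114709 + 473473) = 551246*358764 = 197767219944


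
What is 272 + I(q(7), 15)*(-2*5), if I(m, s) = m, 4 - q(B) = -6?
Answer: 172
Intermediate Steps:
q(B) = 10 (q(B) = 4 - 1*(-6) = 4 + 6 = 10)
272 + I(q(7), 15)*(-2*5) = 272 + 10*(-2*5) = 272 + 10*(-10) = 272 - 100 = 172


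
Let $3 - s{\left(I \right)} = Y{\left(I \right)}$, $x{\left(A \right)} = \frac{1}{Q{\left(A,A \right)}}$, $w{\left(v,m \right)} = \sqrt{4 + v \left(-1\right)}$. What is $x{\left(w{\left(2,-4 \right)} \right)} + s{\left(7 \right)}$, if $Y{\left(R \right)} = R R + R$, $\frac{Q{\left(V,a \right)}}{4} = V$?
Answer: $-53 + \frac{\sqrt{2}}{8} \approx -52.823$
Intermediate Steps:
$Q{\left(V,a \right)} = 4 V$
$w{\left(v,m \right)} = \sqrt{4 - v}$
$x{\left(A \right)} = \frac{1}{4 A}$
$Y{\left(R \right)} = R + R^{2}$ ($Y{\left(R \right)} = R^{2} + R = R + R^{2}$)
$s{\left(I \right)} = 3 - I \left(1 + I\right)$
$x{\left(w{\left(2,-4 \right)} \right)} + s{\left(7 \right)} = \frac{1}{4 \sqrt{4 - 2}} + \left(3 - 7 \left(1 + 7\right)\right) = \frac{1}{4 \sqrt{4 - 2}} + \left(3 - 7 \cdot 8\right) = \frac{1}{4 \sqrt{2}} + \left(3 - 56\right) = \frac{\frac{1}{2} \sqrt{2}}{4} - 53 = \frac{\sqrt{2}}{8} - 53 = -53 + \frac{\sqrt{2}}{8}$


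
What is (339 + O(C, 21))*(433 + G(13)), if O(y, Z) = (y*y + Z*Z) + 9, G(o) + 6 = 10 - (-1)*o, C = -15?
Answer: 456300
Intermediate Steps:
G(o) = 4 + o (G(o) = -6 + (10 - (-1)*o) = -6 + (10 + o) = 4 + o)
O(y, Z) = 9 + Z² + y² (O(y, Z) = (y² + Z²) + 9 = (Z² + y²) + 9 = 9 + Z² + y²)
(339 + O(C, 21))*(433 + G(13)) = (339 + (9 + 21² + (-15)²))*(433 + (4 + 13)) = (339 + (9 + 441 + 225))*(433 + 17) = (339 + 675)*450 = 1014*450 = 456300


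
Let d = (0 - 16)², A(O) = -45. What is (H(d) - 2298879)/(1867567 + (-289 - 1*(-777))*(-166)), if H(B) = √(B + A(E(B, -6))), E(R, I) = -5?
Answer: -2298879/1786559 + √211/1786559 ≈ -1.2868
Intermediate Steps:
d = 256 (d = (-16)² = 256)
H(B) = √(-45 + B) (H(B) = √(B - 45) = √(-45 + B))
(H(d) - 2298879)/(1867567 + (-289 - 1*(-777))*(-166)) = (√(-45 + 256) - 2298879)/(1867567 + (-289 - 1*(-777))*(-166)) = (√211 - 2298879)/(1867567 + (-289 + 777)*(-166)) = (-2298879 + √211)/(1867567 + 488*(-166)) = (-2298879 + √211)/(1867567 - 81008) = (-2298879 + √211)/1786559 = (-2298879 + √211)*(1/1786559) = -2298879/1786559 + √211/1786559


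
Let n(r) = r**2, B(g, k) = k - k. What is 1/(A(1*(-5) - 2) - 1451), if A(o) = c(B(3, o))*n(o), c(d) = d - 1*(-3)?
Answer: -1/1304 ≈ -0.00076687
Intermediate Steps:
B(g, k) = 0
c(d) = 3 + d (c(d) = d + 3 = 3 + d)
A(o) = 3*o**2 (A(o) = (3 + 0)*o**2 = 3*o**2)
1/(A(1*(-5) - 2) - 1451) = 1/(3*(1*(-5) - 2)**2 - 1451) = 1/(3*(-5 - 2)**2 - 1451) = 1/(3*(-7)**2 - 1451) = 1/(3*49 - 1451) = 1/(147 - 1451) = 1/(-1304) = -1/1304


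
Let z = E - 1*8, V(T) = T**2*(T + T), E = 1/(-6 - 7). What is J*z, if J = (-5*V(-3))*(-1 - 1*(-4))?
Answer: -85050/13 ≈ -6542.3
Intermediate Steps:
E = -1/13 (E = 1/(-13) = -1/13 ≈ -0.076923)
V(T) = 2*T**3 (V(T) = T**2*(2*T) = 2*T**3)
z = -105/13 (z = -1/13 - 1*8 = -1/13 - 8 = -105/13 ≈ -8.0769)
J = 810 (J = (-10*(-3)**3)*(-1 - 1*(-4)) = (-10*(-27))*(-1 + 4) = -5*(-54)*3 = 270*3 = 810)
J*z = 810*(-105/13) = -85050/13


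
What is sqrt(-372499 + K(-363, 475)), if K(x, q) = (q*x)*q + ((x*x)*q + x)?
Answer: I*sqrt(19684462) ≈ 4436.7*I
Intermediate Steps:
K(x, q) = x + q*x**2 + x*q**2 (K(x, q) = x*q**2 + (x**2*q + x) = x*q**2 + (q*x**2 + x) = x*q**2 + (x + q*x**2) = x + q*x**2 + x*q**2)
sqrt(-372499 + K(-363, 475)) = sqrt(-372499 - 363*(1 + 475**2 + 475*(-363))) = sqrt(-372499 - 363*(1 + 225625 - 172425)) = sqrt(-372499 - 363*53201) = sqrt(-372499 - 19311963) = sqrt(-19684462) = I*sqrt(19684462)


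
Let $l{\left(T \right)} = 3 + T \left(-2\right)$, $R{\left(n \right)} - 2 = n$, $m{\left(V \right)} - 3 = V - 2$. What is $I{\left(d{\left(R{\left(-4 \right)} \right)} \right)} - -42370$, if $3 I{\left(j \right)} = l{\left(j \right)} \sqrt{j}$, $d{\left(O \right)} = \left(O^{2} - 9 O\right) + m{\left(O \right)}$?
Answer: $42370 - 13 \sqrt{21} \approx 42310.0$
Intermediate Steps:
$m{\left(V \right)} = 1 + V$ ($m{\left(V \right)} = 3 + \left(V - 2\right) = 3 + \left(-2 + V\right) = 1 + V$)
$R{\left(n \right)} = 2 + n$
$l{\left(T \right)} = 3 - 2 T$
$d{\left(O \right)} = 1 + O^{2} - 8 O$ ($d{\left(O \right)} = \left(O^{2} - 9 O\right) + \left(1 + O\right) = 1 + O^{2} - 8 O$)
$I{\left(j \right)} = \frac{\sqrt{j} \left(3 - 2 j\right)}{3}$ ($I{\left(j \right)} = \frac{\left(3 - 2 j\right) \sqrt{j}}{3} = \frac{\sqrt{j} \left(3 - 2 j\right)}{3}$)
$I{\left(d{\left(R{\left(-4 \right)} \right)} \right)} - -42370 = \frac{\sqrt{1 + \left(2 - 4\right)^{2} - 8 \left(2 - 4\right)} \left(3 - 2 \left(1 + \left(2 - 4\right)^{2} - 8 \left(2 - 4\right)\right)\right)}{3} - -42370 = \frac{\sqrt{1 + \left(-2\right)^{2} - -16} \left(3 - 2 \left(1 + \left(-2\right)^{2} - -16\right)\right)}{3} + 42370 = \frac{\sqrt{1 + 4 + 16} \left(3 - 2 \left(1 + 4 + 16\right)\right)}{3} + 42370 = \frac{\sqrt{21} \left(3 - 42\right)}{3} + 42370 = \frac{1}{3} \sqrt{21} \left(-39\right) + 42370 = - 13 \sqrt{21} + 42370 = 42370 - 13 \sqrt{21}$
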